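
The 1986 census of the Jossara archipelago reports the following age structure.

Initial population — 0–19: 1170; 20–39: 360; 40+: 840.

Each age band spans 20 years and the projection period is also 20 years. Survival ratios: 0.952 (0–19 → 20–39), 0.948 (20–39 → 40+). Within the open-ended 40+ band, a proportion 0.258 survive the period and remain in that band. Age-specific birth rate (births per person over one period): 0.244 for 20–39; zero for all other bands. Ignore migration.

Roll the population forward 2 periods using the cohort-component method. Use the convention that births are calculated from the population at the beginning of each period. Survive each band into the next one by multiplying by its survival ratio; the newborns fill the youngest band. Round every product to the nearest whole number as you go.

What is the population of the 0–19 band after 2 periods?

Call the bands 1 to 3, youngest first.
— Period 1 —
Births: 360 × 0.244 = 88
Band 2: 1170 × 0.952 = 1114
Band 3: 360 × 0.948 + 840 × 0.258 = 341 + 217 = 558
Population now: 0–19=88, 20–39=1114, 40+=558
— Period 2 —
Births: 1114 × 0.244 = 272
Band 2: 88 × 0.952 = 84
Band 3: 1114 × 0.948 + 558 × 0.258 = 1056 + 144 = 1200
Population now: 0–19=272, 20–39=84, 40+=1200

272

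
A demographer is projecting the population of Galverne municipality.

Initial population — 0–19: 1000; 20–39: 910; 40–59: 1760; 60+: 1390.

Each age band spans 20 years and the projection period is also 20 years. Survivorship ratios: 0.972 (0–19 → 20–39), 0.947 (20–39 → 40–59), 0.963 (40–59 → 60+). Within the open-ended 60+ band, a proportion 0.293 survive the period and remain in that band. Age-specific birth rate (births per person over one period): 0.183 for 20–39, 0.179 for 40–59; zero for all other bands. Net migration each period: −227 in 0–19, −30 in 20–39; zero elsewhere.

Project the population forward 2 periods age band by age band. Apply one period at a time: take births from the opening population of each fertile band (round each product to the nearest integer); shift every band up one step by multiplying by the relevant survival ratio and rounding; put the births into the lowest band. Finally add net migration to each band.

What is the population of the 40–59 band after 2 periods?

892

(Groups numbered youngest = 1 to oldest = 4.)
Period 1.
Births: 910 * 0.183 = 167 ; 1760 * 0.179 = 315 → total 482
Group 2: 1000 * 0.972 = 972
Group 3: 910 * 0.947 = 862
Group 4: 1760 * 0.963 + 1390 * 0.293 = 1695 + 407 = 2102
Net migration: Group 1 − 227 → 255; Group 2 − 30 → 942
→ [255, 942, 862, 2102]
Period 2.
Births: 942 * 0.183 = 172 ; 862 * 0.179 = 154 → total 326
Group 2: 255 * 0.972 = 248
Group 3: 942 * 0.947 = 892
Group 4: 862 * 0.963 + 2102 * 0.293 = 830 + 616 = 1446
Net migration: Group 1 − 227 → 99; Group 2 − 30 → 218
→ [99, 218, 892, 1446]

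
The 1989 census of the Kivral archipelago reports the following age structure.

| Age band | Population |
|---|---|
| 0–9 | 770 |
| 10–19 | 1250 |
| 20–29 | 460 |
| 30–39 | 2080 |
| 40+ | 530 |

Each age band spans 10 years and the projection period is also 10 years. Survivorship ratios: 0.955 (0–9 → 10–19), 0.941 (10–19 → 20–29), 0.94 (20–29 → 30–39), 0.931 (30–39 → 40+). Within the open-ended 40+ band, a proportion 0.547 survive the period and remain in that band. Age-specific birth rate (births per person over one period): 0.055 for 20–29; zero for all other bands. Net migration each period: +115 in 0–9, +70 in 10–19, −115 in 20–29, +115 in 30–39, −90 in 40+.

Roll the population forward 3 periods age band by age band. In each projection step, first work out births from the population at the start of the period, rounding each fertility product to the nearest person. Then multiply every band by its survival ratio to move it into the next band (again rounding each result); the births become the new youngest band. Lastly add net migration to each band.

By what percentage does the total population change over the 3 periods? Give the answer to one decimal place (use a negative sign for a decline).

Call the groups 1 to 5, youngest first.
[period 1]
Births: 460 × 0.055 = 25
Group 2: 770 × 0.955 = 735
Group 3: 1250 × 0.941 = 1176
Group 4: 460 × 0.94 = 432
Group 5: 2080 × 0.931 + 530 × 0.547 = 1936 + 290 = 2226
Net migration: Group 1 + 115 → 140; Group 2 + 70 → 805; Group 3 − 115 → 1061; Group 4 + 115 → 547; Group 5 − 90 → 2136
Giving 140 / 805 / 1061 / 547 / 2136.
[period 2]
Births: 1061 × 0.055 = 58
Group 2: 140 × 0.955 = 134
Group 3: 805 × 0.941 = 758
Group 4: 1061 × 0.94 = 997
Group 5: 547 × 0.931 + 2136 × 0.547 = 509 + 1168 = 1677
Net migration: Group 1 + 115 → 173; Group 2 + 70 → 204; Group 3 − 115 → 643; Group 4 + 115 → 1112; Group 5 − 90 → 1587
Giving 173 / 204 / 643 / 1112 / 1587.
[period 3]
Births: 643 × 0.055 = 35
Group 2: 173 × 0.955 = 165
Group 3: 204 × 0.941 = 192
Group 4: 643 × 0.94 = 604
Group 5: 1112 × 0.931 + 1587 × 0.547 = 1035 + 868 = 1903
Net migration: Group 1 + 115 → 150; Group 2 + 70 → 235; Group 3 − 115 → 77; Group 4 + 115 → 719; Group 5 − 90 → 1813
Giving 150 / 235 / 77 / 719 / 1813.
Total: 5090 → 2994; change = -2096; percentage change = -41.2%

-41.2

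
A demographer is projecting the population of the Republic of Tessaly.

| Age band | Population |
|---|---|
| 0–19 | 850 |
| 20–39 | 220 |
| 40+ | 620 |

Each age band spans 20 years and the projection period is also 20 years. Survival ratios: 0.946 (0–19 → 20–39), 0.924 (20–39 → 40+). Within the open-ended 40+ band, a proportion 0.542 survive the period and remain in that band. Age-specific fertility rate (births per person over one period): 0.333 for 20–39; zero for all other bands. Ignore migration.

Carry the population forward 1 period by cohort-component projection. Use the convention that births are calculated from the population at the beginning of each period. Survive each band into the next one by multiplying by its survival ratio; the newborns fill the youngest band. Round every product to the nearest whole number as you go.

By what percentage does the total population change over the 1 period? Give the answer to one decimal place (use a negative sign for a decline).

— Period 1 —
Births: 220 * 0.333 = 73
20–39: 850 * 0.946 = 804
40+: 220 * 0.924 + 620 * 0.542 = 203 + 336 = 539
→ [73, 804, 539]
Total: 1690 → 1416; change = -274; percentage change = -16.2%

-16.2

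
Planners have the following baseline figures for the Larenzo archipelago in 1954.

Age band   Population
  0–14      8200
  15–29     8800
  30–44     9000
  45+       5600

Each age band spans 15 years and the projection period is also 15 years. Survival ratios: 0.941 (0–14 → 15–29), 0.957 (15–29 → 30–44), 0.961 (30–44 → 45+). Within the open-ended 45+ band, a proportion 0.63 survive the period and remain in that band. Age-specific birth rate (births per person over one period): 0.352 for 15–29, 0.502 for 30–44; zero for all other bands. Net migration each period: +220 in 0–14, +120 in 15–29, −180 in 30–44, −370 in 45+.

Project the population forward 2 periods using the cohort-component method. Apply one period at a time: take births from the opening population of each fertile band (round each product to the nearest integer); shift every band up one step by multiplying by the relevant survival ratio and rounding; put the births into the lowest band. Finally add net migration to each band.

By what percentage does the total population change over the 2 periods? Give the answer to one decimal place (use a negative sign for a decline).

16.8

Numbering the bands 1..4 from youngest to oldest:
Period 1:
Births: 8800 × 0.352 = 3098, 9000 × 0.502 = 4518 → total 7616
Band 2: 8200 × 0.941 = 7716
Band 3: 8800 × 0.957 = 8422
Band 4: 9000 × 0.961 + 5600 × 0.63 = 8649 + 3528 = 12177
Net migration: Band 1 + 220 → 7836; Band 2 + 120 → 7836; Band 3 − 180 → 8242; Band 4 − 370 → 11807
End of period: [7836, 7836, 8242, 11807]
Period 2:
Births: 7836 × 0.352 = 2758, 8242 × 0.502 = 4137 → total 6895
Band 2: 7836 × 0.941 = 7374
Band 3: 7836 × 0.957 = 7499
Band 4: 8242 × 0.961 + 11807 × 0.63 = 7921 + 7438 = 15359
Net migration: Band 1 + 220 → 7115; Band 2 + 120 → 7494; Band 3 − 180 → 7319; Band 4 − 370 → 14989
End of period: [7115, 7494, 7319, 14989]
Total: 31600 → 36917; change = 5317; percentage change = 16.8%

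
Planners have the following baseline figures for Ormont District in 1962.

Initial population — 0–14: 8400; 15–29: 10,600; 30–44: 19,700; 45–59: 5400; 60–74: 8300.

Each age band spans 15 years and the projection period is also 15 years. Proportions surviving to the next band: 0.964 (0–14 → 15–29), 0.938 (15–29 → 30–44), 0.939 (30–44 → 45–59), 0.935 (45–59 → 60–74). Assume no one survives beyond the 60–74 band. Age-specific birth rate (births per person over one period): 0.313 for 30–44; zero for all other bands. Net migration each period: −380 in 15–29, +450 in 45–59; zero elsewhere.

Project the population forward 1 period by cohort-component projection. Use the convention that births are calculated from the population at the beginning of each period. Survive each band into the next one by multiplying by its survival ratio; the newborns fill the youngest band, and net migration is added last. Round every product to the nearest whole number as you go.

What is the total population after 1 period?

47824

Call the bands 1 to 5, youngest first.
[period 1]
Births: 19700 * 0.313 = 6166
Band 2: 8400 * 0.964 = 8098
Band 3: 10600 * 0.938 = 9943
Band 4: 19700 * 0.939 = 18498
Band 5: 5400 * 0.935 = 5049
Net migration: Band 2 − 380 → 7718; Band 4 + 450 → 18948
Giving 6166 / 7718 / 9943 / 18948 / 5049.
Total after period 1: 6166 + 7718 + 9943 + 18948 + 5049 = 47824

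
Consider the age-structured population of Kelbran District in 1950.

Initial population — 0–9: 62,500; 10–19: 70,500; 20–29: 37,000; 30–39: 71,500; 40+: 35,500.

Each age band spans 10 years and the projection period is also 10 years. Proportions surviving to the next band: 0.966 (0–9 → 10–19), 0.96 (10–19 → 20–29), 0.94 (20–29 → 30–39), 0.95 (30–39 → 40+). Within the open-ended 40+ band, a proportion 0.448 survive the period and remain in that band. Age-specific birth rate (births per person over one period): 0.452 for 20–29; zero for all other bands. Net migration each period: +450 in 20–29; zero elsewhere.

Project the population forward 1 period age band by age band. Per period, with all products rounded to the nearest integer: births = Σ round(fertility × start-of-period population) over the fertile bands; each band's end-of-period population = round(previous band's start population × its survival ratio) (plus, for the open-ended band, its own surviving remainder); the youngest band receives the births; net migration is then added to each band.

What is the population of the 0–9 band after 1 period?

(Groups numbered youngest = 1 to oldest = 5.)
Period 1.
Births: 37000 * 0.452 = 16724
Group 2: 62500 * 0.966 = 60375
Group 3: 70500 * 0.96 = 67680
Group 4: 37000 * 0.94 = 34780
Group 5: 71500 * 0.95 + 35500 * 0.448 = 67925 + 15904 = 83829
Net migration: Group 3 + 450 → 68130
End of period: [16724, 60375, 68130, 34780, 83829]

16724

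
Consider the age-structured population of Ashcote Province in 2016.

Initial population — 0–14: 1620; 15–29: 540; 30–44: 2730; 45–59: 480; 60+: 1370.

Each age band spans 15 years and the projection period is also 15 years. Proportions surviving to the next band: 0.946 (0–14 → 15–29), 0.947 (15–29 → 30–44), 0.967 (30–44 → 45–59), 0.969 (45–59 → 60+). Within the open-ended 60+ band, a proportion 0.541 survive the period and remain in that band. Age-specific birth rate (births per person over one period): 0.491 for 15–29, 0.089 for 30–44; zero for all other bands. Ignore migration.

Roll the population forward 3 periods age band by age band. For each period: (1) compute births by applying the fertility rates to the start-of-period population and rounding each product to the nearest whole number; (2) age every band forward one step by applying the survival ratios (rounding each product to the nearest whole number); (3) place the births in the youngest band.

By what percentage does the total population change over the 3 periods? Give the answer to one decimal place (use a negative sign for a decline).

-22.9

Let group 1 be 0–14 through group 5 = 60+.
After projecting period 1:
Births: 540 * 0.491 = 265, 2730 * 0.089 = 243 → total 508
Group 2: 1620 * 0.946 = 1533
Group 3: 540 * 0.947 = 511
Group 4: 2730 * 0.967 = 2640
Group 5: 480 * 0.969 + 1370 * 0.541 = 465 + 741 = 1206
End of period: [508, 1533, 511, 2640, 1206]
After projecting period 2:
Births: 1533 * 0.491 = 753, 511 * 0.089 = 45 → total 798
Group 2: 508 * 0.946 = 481
Group 3: 1533 * 0.947 = 1452
Group 4: 511 * 0.967 = 494
Group 5: 2640 * 0.969 + 1206 * 0.541 = 2558 + 652 = 3210
End of period: [798, 481, 1452, 494, 3210]
After projecting period 3:
Births: 481 * 0.491 = 236, 1452 * 0.089 = 129 → total 365
Group 2: 798 * 0.946 = 755
Group 3: 481 * 0.947 = 456
Group 4: 1452 * 0.967 = 1404
Group 5: 494 * 0.969 + 3210 * 0.541 = 479 + 1737 = 2216
End of period: [365, 755, 456, 1404, 2216]
Total: 6740 → 5196; change = -1544; percentage change = -22.9%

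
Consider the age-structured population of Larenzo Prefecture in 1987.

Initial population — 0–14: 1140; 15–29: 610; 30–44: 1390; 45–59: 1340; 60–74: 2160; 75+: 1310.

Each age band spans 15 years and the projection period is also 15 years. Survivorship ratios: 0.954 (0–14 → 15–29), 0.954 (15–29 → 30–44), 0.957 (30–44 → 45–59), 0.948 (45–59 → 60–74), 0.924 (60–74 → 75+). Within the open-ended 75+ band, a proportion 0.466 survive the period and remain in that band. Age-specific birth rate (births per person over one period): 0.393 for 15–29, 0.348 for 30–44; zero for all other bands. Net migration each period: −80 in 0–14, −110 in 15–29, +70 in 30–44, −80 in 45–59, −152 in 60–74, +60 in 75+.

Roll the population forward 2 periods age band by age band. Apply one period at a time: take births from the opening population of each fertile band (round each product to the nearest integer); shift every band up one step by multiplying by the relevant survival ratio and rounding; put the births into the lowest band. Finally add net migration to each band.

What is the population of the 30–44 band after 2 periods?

— Period 1 —
Births: 610 × 0.393 = 240, 1390 × 0.348 = 484 ⇒ total 724
15–29: 1140 × 0.954 = 1088
30–44: 610 × 0.954 = 582
45–59: 1390 × 0.957 = 1330
60–74: 1340 × 0.948 = 1270
75+: 2160 × 0.924 + 1310 × 0.466 = 1996 + 610 = 2606
Net migration: 0–14 − 80 → 644; 15–29 − 110 → 978; 30–44 + 70 → 652; 45–59 − 80 → 1250; 60–74 − 152 → 1118; 75+ + 60 → 2666
End of period: [644, 978, 652, 1250, 1118, 2666]
— Period 2 —
Births: 978 × 0.393 = 384, 652 × 0.348 = 227 ⇒ total 611
15–29: 644 × 0.954 = 614
30–44: 978 × 0.954 = 933
45–59: 652 × 0.957 = 624
60–74: 1250 × 0.948 = 1185
75+: 1118 × 0.924 + 2666 × 0.466 = 1033 + 1242 = 2275
Net migration: 0–14 − 80 → 531; 15–29 − 110 → 504; 30–44 + 70 → 1003; 45–59 − 80 → 544; 60–74 − 152 → 1033; 75+ + 60 → 2335
End of period: [531, 504, 1003, 544, 1033, 2335]

1003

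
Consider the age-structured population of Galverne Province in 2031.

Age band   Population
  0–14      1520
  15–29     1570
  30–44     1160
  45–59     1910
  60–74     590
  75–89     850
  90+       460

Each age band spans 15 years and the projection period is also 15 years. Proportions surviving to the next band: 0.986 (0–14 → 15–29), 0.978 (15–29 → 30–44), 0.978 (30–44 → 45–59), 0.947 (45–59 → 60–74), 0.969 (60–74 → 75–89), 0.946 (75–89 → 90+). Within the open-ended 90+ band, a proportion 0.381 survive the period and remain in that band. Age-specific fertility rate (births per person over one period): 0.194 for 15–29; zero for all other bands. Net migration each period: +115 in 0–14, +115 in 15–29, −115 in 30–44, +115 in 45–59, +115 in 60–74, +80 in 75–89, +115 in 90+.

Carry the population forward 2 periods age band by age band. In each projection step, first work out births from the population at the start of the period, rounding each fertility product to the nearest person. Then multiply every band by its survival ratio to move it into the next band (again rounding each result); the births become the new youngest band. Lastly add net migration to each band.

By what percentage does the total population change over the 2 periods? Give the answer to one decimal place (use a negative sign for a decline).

3.2

(Bands numbered youngest = 1 to oldest = 7.)
After projecting period 1:
Births: 1570 × 0.194 = 305
Band 2: 1520 × 0.986 = 1499
Band 3: 1570 × 0.978 = 1535
Band 4: 1160 × 0.978 = 1134
Band 5: 1910 × 0.947 = 1809
Band 6: 590 × 0.969 = 572
Band 7: 850 × 0.946 + 460 × 0.381 = 804 + 175 = 979
Net migration: Band 1 + 115 → 420; Band 2 + 115 → 1614; Band 3 − 115 → 1420; Band 4 + 115 → 1249; Band 5 + 115 → 1924; Band 6 + 80 → 652; Band 7 + 115 → 1094
Population now: 0–14=420, 15–29=1614, 30–44=1420, 45–59=1249, 60–74=1924, 75–89=652, 90+=1094
After projecting period 2:
Births: 1614 × 0.194 = 313
Band 2: 420 × 0.986 = 414
Band 3: 1614 × 0.978 = 1578
Band 4: 1420 × 0.978 = 1389
Band 5: 1249 × 0.947 = 1183
Band 6: 1924 × 0.969 = 1864
Band 7: 652 × 0.946 + 1094 × 0.381 = 617 + 417 = 1034
Net migration: Band 1 + 115 → 428; Band 2 + 115 → 529; Band 3 − 115 → 1463; Band 4 + 115 → 1504; Band 5 + 115 → 1298; Band 6 + 80 → 1944; Band 7 + 115 → 1149
Population now: 0–14=428, 15–29=529, 30–44=1463, 45–59=1504, 60–74=1298, 75–89=1944, 90+=1149
Total: 8060 → 8315; change = 255; percentage change = 3.2%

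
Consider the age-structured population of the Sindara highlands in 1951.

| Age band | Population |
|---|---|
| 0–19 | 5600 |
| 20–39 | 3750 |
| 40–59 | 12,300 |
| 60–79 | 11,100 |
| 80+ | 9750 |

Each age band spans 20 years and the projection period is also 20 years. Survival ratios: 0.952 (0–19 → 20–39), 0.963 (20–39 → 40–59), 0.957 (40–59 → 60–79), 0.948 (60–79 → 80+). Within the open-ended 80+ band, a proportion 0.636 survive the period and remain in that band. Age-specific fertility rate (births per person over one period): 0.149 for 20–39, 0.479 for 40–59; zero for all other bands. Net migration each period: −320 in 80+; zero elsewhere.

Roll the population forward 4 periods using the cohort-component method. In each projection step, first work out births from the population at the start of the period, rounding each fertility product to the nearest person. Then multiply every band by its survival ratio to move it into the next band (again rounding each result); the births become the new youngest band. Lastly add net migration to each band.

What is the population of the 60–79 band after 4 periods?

5660

(Bands numbered youngest = 1 to oldest = 5.)
[period 1]
Births: 3750 × 0.149 = 559 ; 12300 × 0.479 = 5892 → 6451
Band 2: 5600 × 0.952 = 5331
Band 3: 3750 × 0.963 = 3611
Band 4: 12300 × 0.957 = 11771
Band 5: 11100 × 0.948 + 9750 × 0.636 = 10523 + 6201 = 16724
Net migration: Band 5 − 320 → 16404
End of period: [6451, 5331, 3611, 11771, 16404]
[period 2]
Births: 5331 × 0.149 = 794 ; 3611 × 0.479 = 1730 → 2524
Band 2: 6451 × 0.952 = 6141
Band 3: 5331 × 0.963 = 5134
Band 4: 3611 × 0.957 = 3456
Band 5: 11771 × 0.948 + 16404 × 0.636 = 11159 + 10433 = 21592
Net migration: Band 5 − 320 → 21272
End of period: [2524, 6141, 5134, 3456, 21272]
[period 3]
Births: 6141 × 0.149 = 915 ; 5134 × 0.479 = 2459 → 3374
Band 2: 2524 × 0.952 = 2403
Band 3: 6141 × 0.963 = 5914
Band 4: 5134 × 0.957 = 4913
Band 5: 3456 × 0.948 + 21272 × 0.636 = 3276 + 13529 = 16805
Net migration: Band 5 − 320 → 16485
End of period: [3374, 2403, 5914, 4913, 16485]
[period 4]
Births: 2403 × 0.149 = 358 ; 5914 × 0.479 = 2833 → 3191
Band 2: 3374 × 0.952 = 3212
Band 3: 2403 × 0.963 = 2314
Band 4: 5914 × 0.957 = 5660
Band 5: 4913 × 0.948 + 16485 × 0.636 = 4658 + 10484 = 15142
Net migration: Band 5 − 320 → 14822
End of period: [3191, 3212, 2314, 5660, 14822]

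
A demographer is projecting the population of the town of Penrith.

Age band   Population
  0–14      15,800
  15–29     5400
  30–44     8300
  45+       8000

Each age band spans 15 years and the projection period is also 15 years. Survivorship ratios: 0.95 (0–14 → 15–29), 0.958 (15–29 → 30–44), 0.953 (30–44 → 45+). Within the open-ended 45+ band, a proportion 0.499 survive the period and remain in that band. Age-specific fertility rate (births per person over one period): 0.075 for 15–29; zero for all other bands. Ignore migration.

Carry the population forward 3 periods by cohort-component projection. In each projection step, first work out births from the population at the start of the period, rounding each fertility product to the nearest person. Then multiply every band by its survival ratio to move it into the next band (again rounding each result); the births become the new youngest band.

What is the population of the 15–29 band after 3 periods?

1070

Let group 1 be 0–14 through group 4 = 45+.
Period 1:
Births: 5400 × 0.075 = 405
Group 2: 15800 × 0.95 = 15010
Group 3: 5400 × 0.958 = 5173
Group 4: 8300 × 0.953 + 8000 × 0.499 = 7910 + 3992 = 11902
End of period: [405, 15010, 5173, 11902]
Period 2:
Births: 15010 × 0.075 = 1126
Group 2: 405 × 0.95 = 385
Group 3: 15010 × 0.958 = 14380
Group 4: 5173 × 0.953 + 11902 × 0.499 = 4930 + 5939 = 10869
End of period: [1126, 385, 14380, 10869]
Period 3:
Births: 385 × 0.075 = 29
Group 2: 1126 × 0.95 = 1070
Group 3: 385 × 0.958 = 369
Group 4: 14380 × 0.953 + 10869 × 0.499 = 13704 + 5424 = 19128
End of period: [29, 1070, 369, 19128]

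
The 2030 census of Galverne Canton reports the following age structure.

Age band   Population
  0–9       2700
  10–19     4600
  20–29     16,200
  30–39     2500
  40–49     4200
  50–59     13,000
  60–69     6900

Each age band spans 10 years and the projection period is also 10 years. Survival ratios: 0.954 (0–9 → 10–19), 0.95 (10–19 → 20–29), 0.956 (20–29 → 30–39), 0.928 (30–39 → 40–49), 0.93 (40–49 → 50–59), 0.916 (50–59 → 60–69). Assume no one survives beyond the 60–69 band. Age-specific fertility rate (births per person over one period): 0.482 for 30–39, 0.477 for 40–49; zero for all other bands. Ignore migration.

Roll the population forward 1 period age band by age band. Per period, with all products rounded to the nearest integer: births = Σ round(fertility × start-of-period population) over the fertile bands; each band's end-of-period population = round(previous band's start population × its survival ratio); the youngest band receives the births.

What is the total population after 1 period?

43775

[period 1]
Births: 2500 × 0.482 = 1205, 4200 × 0.477 = 2003 → total 3208
10–19: 2700 × 0.954 = 2576
20–29: 4600 × 0.95 = 4370
30–39: 16200 × 0.956 = 15487
40–49: 2500 × 0.928 = 2320
50–59: 4200 × 0.93 = 3906
60–69: 13000 × 0.916 = 11908
→ [3208, 2576, 4370, 15487, 2320, 3906, 11908]
Total after period 1: 3208 + 2576 + 4370 + 15487 + 2320 + 3906 + 11908 = 43775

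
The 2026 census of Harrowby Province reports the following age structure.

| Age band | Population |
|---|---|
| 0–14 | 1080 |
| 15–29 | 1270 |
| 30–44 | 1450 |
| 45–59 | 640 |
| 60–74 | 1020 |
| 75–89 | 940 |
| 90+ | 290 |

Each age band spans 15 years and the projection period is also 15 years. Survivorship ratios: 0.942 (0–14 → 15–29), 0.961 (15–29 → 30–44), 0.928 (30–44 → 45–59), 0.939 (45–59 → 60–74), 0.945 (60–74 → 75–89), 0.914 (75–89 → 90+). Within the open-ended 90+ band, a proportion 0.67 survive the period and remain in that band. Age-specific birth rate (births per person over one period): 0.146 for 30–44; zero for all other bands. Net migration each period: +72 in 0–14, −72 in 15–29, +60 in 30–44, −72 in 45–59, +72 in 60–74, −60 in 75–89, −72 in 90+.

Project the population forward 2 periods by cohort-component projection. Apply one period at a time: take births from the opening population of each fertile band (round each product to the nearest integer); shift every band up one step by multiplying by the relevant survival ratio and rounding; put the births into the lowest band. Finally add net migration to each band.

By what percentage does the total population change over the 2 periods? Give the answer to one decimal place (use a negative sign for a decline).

After projecting period 1:
Births: 1450 × 0.146 = 212
15–29: 1080 × 0.942 = 1017
30–44: 1270 × 0.961 = 1220
45–59: 1450 × 0.928 = 1346
60–74: 640 × 0.939 = 601
75–89: 1020 × 0.945 = 964
90+: 940 × 0.914 + 290 × 0.67 = 859 + 194 = 1053
Net migration: 0–14 + 72 → 284; 15–29 − 72 → 945; 30–44 + 60 → 1280; 45–59 − 72 → 1274; 60–74 + 72 → 673; 75–89 − 60 → 904; 90+ − 72 → 981
Population now: 0–14=284, 15–29=945, 30–44=1280, 45–59=1274, 60–74=673, 75–89=904, 90+=981
After projecting period 2:
Births: 1280 × 0.146 = 187
15–29: 284 × 0.942 = 268
30–44: 945 × 0.961 = 908
45–59: 1280 × 0.928 = 1188
60–74: 1274 × 0.939 = 1196
75–89: 673 × 0.945 = 636
90+: 904 × 0.914 + 981 × 0.67 = 826 + 657 = 1483
Net migration: 0–14 + 72 → 259; 15–29 − 72 → 196; 30–44 + 60 → 968; 45–59 − 72 → 1116; 60–74 + 72 → 1268; 75–89 − 60 → 576; 90+ − 72 → 1411
Population now: 0–14=259, 15–29=196, 30–44=968, 45–59=1116, 60–74=1268, 75–89=576, 90+=1411
Total: 6690 → 5794; change = -896; percentage change = -13.4%

-13.4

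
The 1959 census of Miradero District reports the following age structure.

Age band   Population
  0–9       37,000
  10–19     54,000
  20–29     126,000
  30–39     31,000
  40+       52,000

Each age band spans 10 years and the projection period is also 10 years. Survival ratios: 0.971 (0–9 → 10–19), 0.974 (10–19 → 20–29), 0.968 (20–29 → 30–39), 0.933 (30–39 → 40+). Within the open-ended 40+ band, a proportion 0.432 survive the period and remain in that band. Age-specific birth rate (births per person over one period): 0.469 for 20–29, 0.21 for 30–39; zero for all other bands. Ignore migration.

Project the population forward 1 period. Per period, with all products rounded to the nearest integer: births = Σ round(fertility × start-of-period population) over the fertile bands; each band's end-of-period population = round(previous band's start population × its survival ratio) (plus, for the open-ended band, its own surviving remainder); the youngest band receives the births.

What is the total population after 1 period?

327482

— Period 1 —
Births: 126000 × 0.469 = 59094  |  31000 × 0.21 = 6510 → 65604
10–19: 37000 × 0.971 = 35927
20–29: 54000 × 0.974 = 52596
30–39: 126000 × 0.968 = 121968
40+: 31000 × 0.933 + 52000 × 0.432 = 28923 + 22464 = 51387
Giving 65604 / 35927 / 52596 / 121968 / 51387.
Total after period 1: 65604 + 35927 + 52596 + 121968 + 51387 = 327482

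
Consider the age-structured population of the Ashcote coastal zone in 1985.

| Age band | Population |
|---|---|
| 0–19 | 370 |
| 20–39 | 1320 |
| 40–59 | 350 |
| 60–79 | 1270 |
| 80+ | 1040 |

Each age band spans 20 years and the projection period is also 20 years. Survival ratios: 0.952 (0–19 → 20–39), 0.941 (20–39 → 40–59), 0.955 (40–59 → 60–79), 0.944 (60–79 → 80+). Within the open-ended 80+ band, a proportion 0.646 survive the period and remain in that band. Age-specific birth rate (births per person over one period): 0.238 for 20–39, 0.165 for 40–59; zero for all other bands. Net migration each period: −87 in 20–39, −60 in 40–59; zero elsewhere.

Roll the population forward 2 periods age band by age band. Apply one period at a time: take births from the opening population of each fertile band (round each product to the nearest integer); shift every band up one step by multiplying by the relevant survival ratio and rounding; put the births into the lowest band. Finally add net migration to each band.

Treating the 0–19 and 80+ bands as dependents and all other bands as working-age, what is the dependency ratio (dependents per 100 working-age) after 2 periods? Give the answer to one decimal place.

After projecting period 1:
Births: 1320 × 0.238 = 314, 350 × 0.165 = 58 — total 372
20–39: 370 × 0.952 = 352
40–59: 1320 × 0.941 = 1242
60–79: 350 × 0.955 = 334
80+: 1270 × 0.944 + 1040 × 0.646 = 1199 + 672 = 1871
Net migration: 20–39 − 87 → 265; 40–59 − 60 → 1182
Giving 372 / 265 / 1182 / 334 / 1871.
After projecting period 2:
Births: 265 × 0.238 = 63, 1182 × 0.165 = 195 — total 258
20–39: 372 × 0.952 = 354
40–59: 265 × 0.941 = 249
60–79: 1182 × 0.955 = 1129
80+: 334 × 0.944 + 1871 × 0.646 = 315 + 1209 = 1524
Net migration: 20–39 − 87 → 267; 40–59 − 60 → 189
Giving 258 / 267 / 189 / 1129 / 1524.
Dependents (band 0–19 + band 80+) = 258 + 1524 = 1782; working-age = 1585; ratio = 1782/1585 × 100 = 112.4

112.4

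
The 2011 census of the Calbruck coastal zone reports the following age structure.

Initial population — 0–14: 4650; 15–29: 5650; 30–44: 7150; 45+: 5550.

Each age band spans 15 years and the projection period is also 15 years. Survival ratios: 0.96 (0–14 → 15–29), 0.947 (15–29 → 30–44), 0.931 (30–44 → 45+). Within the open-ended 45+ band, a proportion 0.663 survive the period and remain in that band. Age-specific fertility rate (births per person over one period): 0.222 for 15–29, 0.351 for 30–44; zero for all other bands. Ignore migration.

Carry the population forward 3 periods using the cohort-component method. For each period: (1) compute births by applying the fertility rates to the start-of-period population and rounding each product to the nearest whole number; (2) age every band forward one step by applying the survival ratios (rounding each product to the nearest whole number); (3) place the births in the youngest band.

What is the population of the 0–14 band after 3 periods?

Call the bands 1 to 4, youngest first.
After projecting period 1:
Births: 5650 × 0.222 = 1254  |  7150 × 0.351 = 2510 — total 3764
Band 2: 4650 × 0.96 = 4464
Band 3: 5650 × 0.947 = 5351
Band 4: 7150 × 0.931 + 5550 × 0.663 = 6657 + 3680 = 10337
Population now: 0–14=3764, 15–29=4464, 30–44=5351, 45+=10337
After projecting period 2:
Births: 4464 × 0.222 = 991  |  5351 × 0.351 = 1878 — total 2869
Band 2: 3764 × 0.96 = 3613
Band 3: 4464 × 0.947 = 4227
Band 4: 5351 × 0.931 + 10337 × 0.663 = 4982 + 6853 = 11835
Population now: 0–14=2869, 15–29=3613, 30–44=4227, 45+=11835
After projecting period 3:
Births: 3613 × 0.222 = 802  |  4227 × 0.351 = 1484 — total 2286
Band 2: 2869 × 0.96 = 2754
Band 3: 3613 × 0.947 = 3422
Band 4: 4227 × 0.931 + 11835 × 0.663 = 3935 + 7847 = 11782
Population now: 0–14=2286, 15–29=2754, 30–44=3422, 45+=11782

2286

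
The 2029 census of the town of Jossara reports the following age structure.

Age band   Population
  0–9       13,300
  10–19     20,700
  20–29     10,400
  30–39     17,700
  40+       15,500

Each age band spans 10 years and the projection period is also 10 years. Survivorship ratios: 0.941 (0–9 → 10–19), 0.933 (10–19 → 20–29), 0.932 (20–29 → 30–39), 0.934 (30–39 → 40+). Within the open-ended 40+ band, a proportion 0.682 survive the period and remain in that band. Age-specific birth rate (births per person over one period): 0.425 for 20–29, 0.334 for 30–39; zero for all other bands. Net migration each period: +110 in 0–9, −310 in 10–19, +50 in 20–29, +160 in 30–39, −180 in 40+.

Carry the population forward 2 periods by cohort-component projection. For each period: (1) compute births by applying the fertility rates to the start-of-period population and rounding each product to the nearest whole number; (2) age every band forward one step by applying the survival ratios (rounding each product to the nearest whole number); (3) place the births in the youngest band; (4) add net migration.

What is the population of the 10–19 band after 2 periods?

Call the groups 1 to 5, youngest first.
Period 1.
Births: 10400 × 0.425 = 4420  |  17700 × 0.334 = 5912 ⇒ total 10332
Group 2: 13300 × 0.941 = 12515
Group 3: 20700 × 0.933 = 19313
Group 4: 10400 × 0.932 = 9693
Group 5: 17700 × 0.934 + 15500 × 0.682 = 16532 + 10571 = 27103
Net migration: Group 1 + 110 → 10442; Group 2 − 310 → 12205; Group 3 + 50 → 19363; Group 4 + 160 → 9853; Group 5 − 180 → 26923
→ [10442, 12205, 19363, 9853, 26923]
Period 2.
Births: 19363 × 0.425 = 8229  |  9853 × 0.334 = 3291 ⇒ total 11520
Group 2: 10442 × 0.941 = 9826
Group 3: 12205 × 0.933 = 11387
Group 4: 19363 × 0.932 = 18046
Group 5: 9853 × 0.934 + 26923 × 0.682 = 9203 + 18361 = 27564
Net migration: Group 1 + 110 → 11630; Group 2 − 310 → 9516; Group 3 + 50 → 11437; Group 4 + 160 → 18206; Group 5 − 180 → 27384
→ [11630, 9516, 11437, 18206, 27384]

9516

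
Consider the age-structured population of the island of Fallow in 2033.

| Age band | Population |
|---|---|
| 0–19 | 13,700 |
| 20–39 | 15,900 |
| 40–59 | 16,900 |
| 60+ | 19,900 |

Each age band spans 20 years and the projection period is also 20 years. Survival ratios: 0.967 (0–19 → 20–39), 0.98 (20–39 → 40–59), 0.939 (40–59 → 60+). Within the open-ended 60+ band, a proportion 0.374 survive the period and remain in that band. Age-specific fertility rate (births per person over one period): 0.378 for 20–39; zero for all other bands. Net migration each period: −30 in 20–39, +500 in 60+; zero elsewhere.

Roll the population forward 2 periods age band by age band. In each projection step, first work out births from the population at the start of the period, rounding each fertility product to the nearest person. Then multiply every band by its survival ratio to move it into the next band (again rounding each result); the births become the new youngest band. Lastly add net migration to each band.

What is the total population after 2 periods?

(Bands numbered youngest = 1 to oldest = 4.)
[period 1]
Births: 15900 × 0.378 = 6010
Band 2: 13700 × 0.967 = 13248
Band 3: 15900 × 0.98 = 15582
Band 4: 16900 × 0.939 + 19900 × 0.374 = 15869 + 7443 = 23312
Net migration: Band 2 − 30 → 13218; Band 4 + 500 → 23812
Giving 6010 / 13218 / 15582 / 23812.
[period 2]
Births: 13218 × 0.378 = 4996
Band 2: 6010 × 0.967 = 5812
Band 3: 13218 × 0.98 = 12954
Band 4: 15582 × 0.939 + 23812 × 0.374 = 14631 + 8906 = 23537
Net migration: Band 2 − 30 → 5782; Band 4 + 500 → 24037
Giving 4996 / 5782 / 12954 / 24037.
Total after period 2: 4996 + 5782 + 12954 + 24037 = 47769

47769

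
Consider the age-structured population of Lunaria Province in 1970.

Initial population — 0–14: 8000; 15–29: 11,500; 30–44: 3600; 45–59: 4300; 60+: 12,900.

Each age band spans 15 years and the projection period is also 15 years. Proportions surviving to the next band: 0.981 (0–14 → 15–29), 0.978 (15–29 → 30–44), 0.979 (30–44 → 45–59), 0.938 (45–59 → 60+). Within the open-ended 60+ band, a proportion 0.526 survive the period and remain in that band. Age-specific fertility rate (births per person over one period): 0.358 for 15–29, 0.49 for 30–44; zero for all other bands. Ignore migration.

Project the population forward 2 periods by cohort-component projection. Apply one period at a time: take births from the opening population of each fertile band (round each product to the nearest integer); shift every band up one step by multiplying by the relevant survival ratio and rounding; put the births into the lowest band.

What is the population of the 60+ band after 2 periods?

8996

Numbering the bands 1..5 from youngest to oldest:
Period 1:
Births: 11500 × 0.358 = 4117 ; 3600 × 0.49 = 1764 ⇒ total 5881
Band 2: 8000 × 0.981 = 7848
Band 3: 11500 × 0.978 = 11247
Band 4: 3600 × 0.979 = 3524
Band 5: 4300 × 0.938 + 12900 × 0.526 = 4033 + 6785 = 10818
→ [5881, 7848, 11247, 3524, 10818]
Period 2:
Births: 7848 × 0.358 = 2810 ; 11247 × 0.49 = 5511 ⇒ total 8321
Band 2: 5881 × 0.981 = 5769
Band 3: 7848 × 0.978 = 7675
Band 4: 11247 × 0.979 = 11011
Band 5: 3524 × 0.938 + 10818 × 0.526 = 3306 + 5690 = 8996
→ [8321, 5769, 7675, 11011, 8996]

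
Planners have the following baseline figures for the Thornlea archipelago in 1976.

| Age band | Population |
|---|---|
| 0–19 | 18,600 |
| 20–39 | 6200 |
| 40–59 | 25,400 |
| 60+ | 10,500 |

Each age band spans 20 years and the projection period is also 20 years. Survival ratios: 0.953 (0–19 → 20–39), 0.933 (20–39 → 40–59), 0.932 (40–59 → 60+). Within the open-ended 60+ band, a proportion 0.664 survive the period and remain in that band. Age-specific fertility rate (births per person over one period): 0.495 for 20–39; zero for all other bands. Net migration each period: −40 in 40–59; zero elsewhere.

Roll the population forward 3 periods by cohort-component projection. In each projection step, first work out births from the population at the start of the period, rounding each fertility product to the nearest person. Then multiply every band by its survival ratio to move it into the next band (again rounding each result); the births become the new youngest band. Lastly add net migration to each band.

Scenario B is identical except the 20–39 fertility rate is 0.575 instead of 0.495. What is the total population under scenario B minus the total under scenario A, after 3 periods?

Call the groups 1 to 4, youngest first.
After projecting period 1:
Births: 6200 * 0.495 = 3069
Group 2: 18600 * 0.953 = 17726
Group 3: 6200 * 0.933 = 5785
Group 4: 25400 * 0.932 + 10500 * 0.664 = 23673 + 6972 = 30645
Net migration: Group 3 − 40 → 5745
Giving 3069 / 17726 / 5745 / 30645.
After projecting period 2:
Births: 17726 * 0.495 = 8774
Group 2: 3069 * 0.953 = 2925
Group 3: 17726 * 0.933 = 16538
Group 4: 5745 * 0.932 + 30645 * 0.664 = 5354 + 20348 = 25702
Net migration: Group 3 − 40 → 16498
Giving 8774 / 2925 / 16498 / 25702.
After projecting period 3:
Births: 2925 * 0.495 = 1448
Group 2: 8774 * 0.953 = 8362
Group 3: 2925 * 0.933 = 2729
Group 4: 16498 * 0.932 + 25702 * 0.664 = 15376 + 17066 = 32442
Net migration: Group 3 − 40 → 2689
Giving 1448 / 8362 / 2689 / 32442.
Scenario A total after 3 periods: 44941
Scenario B projection —
After projecting period 1:
Births: 6200 * 0.575 = 3565
Group 2: 18600 * 0.953 = 17726
Group 3: 6200 * 0.933 = 5785
Group 4: 25400 * 0.932 + 10500 * 0.664 = 23673 + 6972 = 30645
Net migration: Group 3 − 40 → 5745
Giving 3565 / 17726 / 5745 / 30645.
After projecting period 2:
Births: 17726 * 0.575 = 10192
Group 2: 3565 * 0.953 = 3397
Group 3: 17726 * 0.933 = 16538
Group 4: 5745 * 0.932 + 30645 * 0.664 = 5354 + 20348 = 25702
Net migration: Group 3 − 40 → 16498
Giving 10192 / 3397 / 16498 / 25702.
After projecting period 3:
Births: 3397 * 0.575 = 1953
Group 2: 10192 * 0.953 = 9713
Group 3: 3397 * 0.933 = 3169
Group 4: 16498 * 0.932 + 25702 * 0.664 = 15376 + 17066 = 32442
Net migration: Group 3 − 40 → 3129
Giving 1953 / 9713 / 3129 / 32442.
Scenario B total after 3 periods: 47237
Difference B − A = 47237 − 44941 = 2296

2296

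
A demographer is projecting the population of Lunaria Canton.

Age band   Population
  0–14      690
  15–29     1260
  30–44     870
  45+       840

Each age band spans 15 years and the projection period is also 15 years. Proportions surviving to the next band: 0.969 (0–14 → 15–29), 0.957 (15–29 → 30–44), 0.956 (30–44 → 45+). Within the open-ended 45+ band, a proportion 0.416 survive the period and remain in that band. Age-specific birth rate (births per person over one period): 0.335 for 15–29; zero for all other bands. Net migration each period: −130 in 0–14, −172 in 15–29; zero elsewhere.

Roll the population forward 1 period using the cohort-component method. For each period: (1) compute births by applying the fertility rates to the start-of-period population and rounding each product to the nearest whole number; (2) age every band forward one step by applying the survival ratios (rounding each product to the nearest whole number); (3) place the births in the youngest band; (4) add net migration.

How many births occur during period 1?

Numbering the groups 1..4 from youngest to oldest:
[period 1]
Births: 1260 * 0.335 = 422
Group 2: 690 * 0.969 = 669
Group 3: 1260 * 0.957 = 1206
Group 4: 870 * 0.956 + 840 * 0.416 = 832 + 349 = 1181
Net migration: Group 1 − 130 → 292; Group 2 − 172 → 497
End of period: [292, 497, 1206, 1181]

422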